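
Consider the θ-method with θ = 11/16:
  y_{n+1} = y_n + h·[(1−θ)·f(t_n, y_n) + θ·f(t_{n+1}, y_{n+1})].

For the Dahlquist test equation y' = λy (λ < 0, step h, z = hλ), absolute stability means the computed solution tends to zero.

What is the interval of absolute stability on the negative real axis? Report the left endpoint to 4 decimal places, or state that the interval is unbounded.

On y'=λy, z=hλ:
  y_{n+1} = y_n + z·[5/16·y_n + 11/16·y_{n+1}] ⇒ (1 − 11/16z)y_{n+1} = (1 + 5/16z)y_n
  R(z) = (1 + 5/16z)/(1 − 11/16z).

Need |R(x)|<1, x<0.
x=-0.58: |R|=0.5853
x=-2: |R|=0.1579
x=-10: |R|=0.2698
x=-100: |R|=0.4337
θ=11/16≥1/2 ⇒ |1+5/16x|<|1−11/16x| ∀x<0 ⇒ stable on all of ℝ⁻.

interval (−∞, 0).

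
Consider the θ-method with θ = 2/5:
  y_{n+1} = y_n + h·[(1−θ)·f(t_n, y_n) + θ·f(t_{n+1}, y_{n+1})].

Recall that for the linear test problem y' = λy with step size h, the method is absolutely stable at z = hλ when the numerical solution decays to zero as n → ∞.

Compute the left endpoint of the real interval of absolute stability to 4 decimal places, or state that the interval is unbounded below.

With y'=λy (z=hλ):
  y_{n+1} = y_n + z·[3/5·y_n + 2/5·y_{n+1}] ⇒ (1 − 2/5z)y_{n+1} = (1 + 3/5z)y_n
  Hence R(z) = (1 + 3/5z)/(1 − 2/5z).

Find x<0 with |R(x)|<1.
x=-0.69: |R|=0.4592
R=−1: 1+3/5x = −1+2/5x ⇒ -1/5x=2 ⇒ x=2/(-1/5)=-10.0000
Confirm numerically:
  x=-9.705: |R|=0.98791 <1
  x=-9.594: |R|=0.98321 <1
  x=-9.398: |R|=0.97470 <1
  x=-4.663: |R|=0.62746 <1
  x=-10.230: |R|=1.00903 >1
  x=-10.120: |R|=1.00475 >1
Interval (-10.0000, 0).

z* = -10.0000.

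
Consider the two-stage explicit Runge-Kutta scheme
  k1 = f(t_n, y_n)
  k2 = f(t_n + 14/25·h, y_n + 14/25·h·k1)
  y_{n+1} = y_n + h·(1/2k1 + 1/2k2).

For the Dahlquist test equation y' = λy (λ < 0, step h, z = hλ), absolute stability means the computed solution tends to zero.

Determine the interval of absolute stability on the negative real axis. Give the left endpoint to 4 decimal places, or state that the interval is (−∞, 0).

Set f=λy, z=hλ:
  k1=λy_n ⇒ h·k1=z·y_n;  k2=λ(1+14/25z)y_n ⇒ h·k2=z(1+14/25z)y_n
  y_{n+1}/y_n = 1 + 1/2z + 1/2z(1+14/25z) = 1 + z + 7/25z²
  ⇒ R(z) = 1 + z + 7/25z².

Need |R(x)|<1, x<0.
x=-1.05: |R|=0.2587
R=1: x+7/25x²=0 ⇒ x=−25/7=-3.5714; min R=1−1/(4·7/25)=0.1071>−1
Confirm numerically:
  x=-2.935: |R|=0.47698 <1
  x=-2.482: |R|=0.24289 <1
  x=-2.147: |R|=0.14369 <1
  x=-1.807: |R|=0.10727 <1
  x=-4.045: |R|=1.53637 >1
  x=-3.729: |R|=1.16452 >1
Stable set (-3.5714, 0).

(-3.5714, 0).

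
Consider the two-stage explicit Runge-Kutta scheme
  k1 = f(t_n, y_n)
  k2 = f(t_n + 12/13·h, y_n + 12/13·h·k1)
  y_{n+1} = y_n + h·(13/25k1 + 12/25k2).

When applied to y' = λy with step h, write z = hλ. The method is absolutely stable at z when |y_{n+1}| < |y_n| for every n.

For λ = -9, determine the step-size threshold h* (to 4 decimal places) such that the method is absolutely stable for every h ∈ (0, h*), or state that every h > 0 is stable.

With y'=λy (z=hλ):
  k1=λy_n ⇒ h·k1=z·y_n;  k2=λ(1+12/13z)y_n ⇒ h·k2=z(1+12/13z)y_n
  y_{n+1}/y_n = 1 + 13/25z + 12/25z(1+12/13z) = 1 + z + 144/325z²
  so R(z) = 1 + z + 144/325z².

Boundary: |R(x)|=1, x<0.
x=-0.82: |R|=0.4779
R=1: x+144/325x²=0 ⇒ x=−325/144=-2.2569; min R=1−1/(4·144/325)=0.4358>−1
Confirm numerically:
  x=-2.226: |R|=0.96948 <1
  x=-2.042: |R|=0.80553 <1
  x=-1.654: |R|=0.55813 <1
  x=-2.806: |R|=1.68263 >1
  x=-2.740: |R|=1.58644 >1
  x=-2.557: |R|=1.33995 >1
Interval (-2.2569, 0).

(-2.2569,0); λ=-9 ⇒ h* = (325/144)/9 = 0.2508.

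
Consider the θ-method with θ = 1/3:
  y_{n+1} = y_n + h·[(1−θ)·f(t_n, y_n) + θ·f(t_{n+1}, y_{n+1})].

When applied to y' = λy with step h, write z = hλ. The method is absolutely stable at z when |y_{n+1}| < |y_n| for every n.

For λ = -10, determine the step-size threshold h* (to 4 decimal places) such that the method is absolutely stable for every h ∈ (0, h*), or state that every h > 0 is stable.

(-6.0000,0); λ=-10 ⇒ h* = (6)/10 = 0.6000.

On y'=λy, z=hλ:
  y_{n+1} = y_n + z·[2/3·y_n + 1/3·y_{n+1}] ⇒ (1 − 1/3z)y_{n+1} = (1 + 2/3z)y_n
  ⇒ R(z) = (1 + 2/3z)/(1 − 1/3z).

Solve |R(x)|<1 on ℝ⁻.
x=-0.8: |R|=0.3684
R=−1: 1+2/3x = −1+1/3x ⇒ -1/3x=2 ⇒ x=2/(-1/3)=-6.0000
Confirm numerically:
  x=-5.582: |R|=0.95129 <1
  x=-4.706: |R|=0.83208 <1
  x=-4.266: |R|=0.76135 <1
  x=-2.697: |R|=0.42022 <1
  x=-6.526: |R|=1.05522 >1
  x=-6.386: |R|=1.04113 >1
  x=-6.027: |R|=1.00299 >1
So |R|<1 on (-6.0000, 0).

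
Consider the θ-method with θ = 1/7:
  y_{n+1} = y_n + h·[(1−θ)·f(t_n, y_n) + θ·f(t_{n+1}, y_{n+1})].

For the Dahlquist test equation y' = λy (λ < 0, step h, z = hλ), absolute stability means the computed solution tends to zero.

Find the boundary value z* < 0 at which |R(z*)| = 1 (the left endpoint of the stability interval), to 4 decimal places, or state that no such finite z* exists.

left endpoint -2.8000.

On y'=λy, z=hλ:
  y_{n+1} = y_n + z·[6/7·y_n + 1/7·y_{n+1}] ⇒ (1 − 1/7z)y_{n+1} = (1 + 6/7z)y_n
  R(z) = (1 + 6/7z)/(1 − 1/7z).

Need |R(x)|<1, x<0.
x=-1.38: |R|=0.1527
R=−1: 1+6/7x = −1+1/7x ⇒ -5/7x=2 ⇒ x=2/(-5/7)=-2.8000
Confirm numerically:
  x=-2.343: |R|=0.75543 <1
  x=-1.922: |R|=0.50796 <1
  x=-1.555: |R|=0.27236 <1
  x=-3.201: |R|=1.19655 >1
  x=-3.143: |R|=1.16908 >1
So |R|<1 on (-2.8000, 0).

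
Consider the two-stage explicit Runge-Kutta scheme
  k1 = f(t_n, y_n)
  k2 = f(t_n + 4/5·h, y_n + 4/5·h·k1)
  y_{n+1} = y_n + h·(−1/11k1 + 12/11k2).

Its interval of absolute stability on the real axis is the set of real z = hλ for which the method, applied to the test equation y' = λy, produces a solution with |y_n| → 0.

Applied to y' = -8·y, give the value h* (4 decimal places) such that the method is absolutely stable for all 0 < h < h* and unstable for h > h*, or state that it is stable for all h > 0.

Test eqn y'=λy, z=hλ:
  k1=λy_n ⇒ h·k1=z·y_n;  k2=λ(1+4/5z)y_n ⇒ h·k2=z(1+4/5z)y_n
  y_{n+1}/y_n = 1 − 1/11z + 12/11z(1+4/5z) = 1 + z + 48/55z²
  Hence R(z) = 1 + z + 48/55z².

Solve |R(x)|<1 on ℝ⁻.
x=-1.36: |R|=1.2542
R=1: x+48/55x²=0 ⇒ x=−55/48=-1.1458; min R=1−1/(4·48/55)=0.7135>−1
Confirm numerically:
  x=-1.042: |R|=0.90558 <1
  x=-0.884: |R|=0.79800 <1
  x=-0.842: |R|=0.77673 <1
  x=-1.334: |R|=1.21907 >1
  x=-1.332: |R|=1.21641 >1
  x=-1.184: |R|=1.03944 >1
Stable set (-1.1458, 0).

(-1.1458,0); λ=-8 ⇒ h* = (55/48)/8 = 0.1432.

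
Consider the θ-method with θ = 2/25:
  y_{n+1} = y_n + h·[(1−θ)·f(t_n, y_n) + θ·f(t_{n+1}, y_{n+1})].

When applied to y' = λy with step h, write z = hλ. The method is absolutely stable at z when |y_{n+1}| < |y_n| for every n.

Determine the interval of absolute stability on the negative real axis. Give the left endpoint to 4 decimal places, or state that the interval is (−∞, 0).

(-2.3810, 0).

Set f=λy, z=hλ:
  y_{n+1} = y_n + z·[23/25·y_n + 2/25·y_{n+1}] ⇒ (1 − 2/25z)y_{n+1} = (1 + 23/25z)y_n
  Hence R(z) = (1 + 23/25z)/(1 − 2/25z).

Need |R(x)|<1, x<0.
x=-0.46: |R|=0.5563
R=−1: 1+23/25x = −1+2/25x ⇒ -21/25x=2 ⇒ x=2/(-21/25)=-2.3810
Confirm numerically:
  x=-2.318: |R|=0.95539 <1
  x=-2.101: |R|=0.79868 <1
  x=-1.583: |R|=0.40506 <1
  x=-1.487: |R|=0.32891 <1
  x=-2.888: |R|=1.34598 >1
  x=-2.427: |R|=1.03239 >1
  x=-2.410: |R|=1.02046 >1
Interval (-2.3810, 0).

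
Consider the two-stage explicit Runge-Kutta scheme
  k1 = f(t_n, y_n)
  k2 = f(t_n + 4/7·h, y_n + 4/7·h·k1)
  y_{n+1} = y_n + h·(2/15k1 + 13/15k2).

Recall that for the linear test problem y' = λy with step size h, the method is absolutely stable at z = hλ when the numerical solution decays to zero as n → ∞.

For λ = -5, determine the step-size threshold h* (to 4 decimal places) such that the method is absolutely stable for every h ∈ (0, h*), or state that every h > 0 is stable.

With y'=λy (z=hλ):
  k1=λy_n ⇒ h·k1=z·y_n;  k2=λ(1+4/7z)y_n ⇒ h·k2=z(1+4/7z)y_n
  y_{n+1}/y_n = 1 + 2/15z + 13/15z(1+4/7z) = 1 + z + 52/105z²
  Hence R(z) = 1 + z + 52/105z².

Boundary: |R(x)|=1, x<0.
x=-0.78: |R|=0.5213
R=1: x+52/105x²=0 ⇒ x=−105/52=-2.0192; min R=1−1/(4·52/105)=0.4952>−1
Confirm numerically:
  x=-1.755: |R|=0.77035 <1
  x=-1.404: |R|=0.57222 <1
  x=-1.168: |R|=0.50762 <1
  x=-1.093: |R|=0.49864 <1
  x=-2.418: |R|=1.47752 >1
  x=-2.068: |R|=1.04995 >1
Interval (-2.0192, 0).

(-2.0192,0); λ=-5 ⇒ h* = (105/52)/5 = 0.4038.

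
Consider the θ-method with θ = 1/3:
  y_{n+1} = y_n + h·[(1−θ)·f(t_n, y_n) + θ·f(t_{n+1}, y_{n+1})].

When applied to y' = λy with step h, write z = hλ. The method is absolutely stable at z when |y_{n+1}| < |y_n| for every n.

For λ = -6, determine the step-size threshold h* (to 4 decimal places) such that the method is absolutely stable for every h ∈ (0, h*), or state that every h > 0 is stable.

(-6.0000,0); λ=-6 ⇒ h* = (6)/6 = 1.0000.

Test eqn y'=λy, z=hλ:
  y_{n+1} = y_n + z·[2/3·y_n + 1/3·y_{n+1}] ⇒ (1 − 1/3z)y_{n+1} = (1 + 2/3z)y_n
  ⇒ R(z) = (1 + 2/3z)/(1 − 1/3z).

Find x<0 with |R(x)|<1.
x=-1.72: |R|=0.0932
R=−1: 1+2/3x = −1+1/3x ⇒ -1/3x=2 ⇒ x=2/(-1/3)=-6.0000
Confirm numerically:
  x=-5.545: |R|=0.94675 <1
  x=-5.145: |R|=0.89503 <1
  x=-4.571: |R|=0.81125 <1
  x=-6.491: |R|=1.05173 >1
  x=-6.469: |R|=1.04953 >1
  x=-6.315: |R|=1.03382 >1
Interval (-6.0000, 0).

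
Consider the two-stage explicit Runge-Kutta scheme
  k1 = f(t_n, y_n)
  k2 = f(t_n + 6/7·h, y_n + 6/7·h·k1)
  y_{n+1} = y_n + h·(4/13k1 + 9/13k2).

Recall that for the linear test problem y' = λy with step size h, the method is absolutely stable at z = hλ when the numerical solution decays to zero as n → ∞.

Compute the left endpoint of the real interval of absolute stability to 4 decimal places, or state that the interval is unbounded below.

left endpoint -1.6852.

Set f=λy, z=hλ:
  k1=λy_n ⇒ h·k1=z·y_n;  k2=λ(1+6/7z)y_n ⇒ h·k2=z(1+6/7z)y_n
  y_{n+1}/y_n = 1 + 4/13z + 9/13z(1+6/7z) = 1 + z + 54/91z²
  Hence R(z) = 1 + z + 54/91z².

Find x<0 with |R(x)|<1.
x=-1.76: |R|=1.0781
R=1: x+54/91x²=0 ⇒ x=−91/54=-1.6852; min R=1−1/(4·54/91)=0.5787>−1
Confirm numerically:
  x=-1.644: |R|=0.95982 <1
  x=-1.607: |R|=0.92544 <1
  x=-0.866: |R|=0.57903 <1
  x=-0.826: |R|=0.57887 <1
  x=-1.848: |R|=1.17855 >1
  x=-1.834: |R|=1.16196 >1
  x=-1.808: |R|=1.13177 >1
Stable set (-1.6852, 0).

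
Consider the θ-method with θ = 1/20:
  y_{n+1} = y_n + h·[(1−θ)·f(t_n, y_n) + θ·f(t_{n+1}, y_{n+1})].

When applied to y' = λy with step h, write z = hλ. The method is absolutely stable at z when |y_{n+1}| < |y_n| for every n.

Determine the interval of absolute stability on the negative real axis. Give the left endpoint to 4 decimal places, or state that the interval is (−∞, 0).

With y'=λy (z=hλ):
  y_{n+1} = y_n + z·[19/20·y_n + 1/20·y_{n+1}] ⇒ (1 − 1/20z)y_{n+1} = (1 + 19/20z)y_n
  Hence R(z) = (1 + 19/20z)/(1 − 1/20z).

Find x<0 with |R(x)|<1.
x=-1.3: |R|=0.2207
R=−1: 1+19/20x = −1+1/20x ⇒ -9/10x=2 ⇒ x=2/(-9/10)=-2.2222
Confirm numerically:
  x=-2.029: |R|=0.84212 <1
  x=-1.302: |R|=0.22242 <1
  x=-1.258: |R|=0.18355 <1
  x=-0.963: |R|=0.08124 <1
  x=-2.665: |R|=1.35164 >1
  x=-2.486: |R|=1.21115 >1
Stable set (-2.2222, 0).

(-2.2222, 0).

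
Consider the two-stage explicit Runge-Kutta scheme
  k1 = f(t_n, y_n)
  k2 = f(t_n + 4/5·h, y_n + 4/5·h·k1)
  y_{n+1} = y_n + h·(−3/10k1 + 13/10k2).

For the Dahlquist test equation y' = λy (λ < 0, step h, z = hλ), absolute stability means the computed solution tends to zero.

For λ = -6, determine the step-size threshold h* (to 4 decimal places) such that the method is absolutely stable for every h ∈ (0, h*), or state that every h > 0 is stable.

Set f=λy, z=hλ:
  k1=λy_n ⇒ h·k1=z·y_n;  k2=λ(1+4/5z)y_n ⇒ h·k2=z(1+4/5z)y_n
  y_{n+1}/y_n = 1 − 3/10z + 13/10z(1+4/5z) = 1 + z + 26/25z²
  ⇒ R(z) = 1 + z + 26/25z².

Solve |R(x)|<1 on ℝ⁻.
x=-0.56: |R|=0.7661
R=1: x+26/25x²=0 ⇒ x=−25/26=-0.9615; min R=1−1/(4·26/25)=0.7596>−1
Confirm numerically:
  x=-0.903: |R|=0.94503 <1
  x=-0.580: |R|=0.76986 <1
  x=-0.455: |R|=0.76031 <1
  x=-1.498: |R|=1.83576 >1
  x=-1.481: |R|=1.80010 >1
So |R|<1 on (-0.9615, 0).

(-0.9615,0); λ=-6 ⇒ h* = (25/26)/6 = 0.1603.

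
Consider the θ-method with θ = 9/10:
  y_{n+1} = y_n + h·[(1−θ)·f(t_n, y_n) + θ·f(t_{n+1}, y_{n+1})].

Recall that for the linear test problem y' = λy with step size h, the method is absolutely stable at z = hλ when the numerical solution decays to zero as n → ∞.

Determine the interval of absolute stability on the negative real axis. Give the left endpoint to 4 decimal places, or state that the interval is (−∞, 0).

unbounded; (−∞, 0).

Test eqn y'=λy, z=hλ:
  y_{n+1} = y_n + z·[1/10·y_n + 9/10·y_{n+1}] ⇒ (1 − 9/10z)y_{n+1} = (1 + 1/10z)y_n
  R(z) = (1 + 1/10z)/(1 − 9/10z).

Need |R(x)|<1, x<0.
x=-0.85: |R|=0.5184
x=-2: |R|=0.2857
x=-10: |R|=0.0000
x=-100: |R|=0.0989
θ=9/10≥1/2 ⇒ |1+1/10x|<|1−9/10x| ∀x<0 ⇒ interval (−∞,0).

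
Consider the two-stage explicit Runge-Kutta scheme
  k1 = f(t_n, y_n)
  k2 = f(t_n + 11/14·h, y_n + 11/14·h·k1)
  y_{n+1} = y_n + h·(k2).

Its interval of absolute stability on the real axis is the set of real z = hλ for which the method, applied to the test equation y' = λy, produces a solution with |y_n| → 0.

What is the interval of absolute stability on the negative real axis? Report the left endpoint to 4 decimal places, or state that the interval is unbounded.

(-1.2727, 0).

Set f=λy, z=hλ:
  k1=λy_n ⇒ h·k1=z·y_n;  k2=λ(1+11/14z)y_n ⇒ h·k2=z(1+11/14z)y_n
  y_{n+1}/y_n = 1 + z(1+11/14z) = 1 + z + 11/14z²
  ⇒ R(z) = 1 + z + 11/14z².

Solve |R(x)|<1 on ℝ⁻.
x=-0.63: |R|=0.6819
R=1: x+11/14x²=0 ⇒ x=−14/11=-1.2727; min R=1−1/(4·11/14)=0.6818>−1
Confirm numerically:
  x=-1.252: |R|=0.97961 <1
  x=-0.973: |R|=0.77086 <1
  x=-0.590: |R|=0.68351 <1
  x=-1.633: |R|=1.46226 >1
  x=-1.440: |R|=1.18926 >1
Stable set (-1.2727, 0).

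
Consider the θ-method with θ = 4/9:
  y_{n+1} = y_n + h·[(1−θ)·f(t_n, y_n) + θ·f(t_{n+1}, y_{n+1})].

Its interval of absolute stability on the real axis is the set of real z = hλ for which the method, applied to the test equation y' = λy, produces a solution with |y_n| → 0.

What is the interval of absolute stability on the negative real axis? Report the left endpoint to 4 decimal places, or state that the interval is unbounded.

Test eqn y'=λy, z=hλ:
  y_{n+1} = y_n + z·[5/9·y_n + 4/9·y_{n+1}] ⇒ (1 − 4/9z)y_{n+1} = (1 + 5/9z)y_n
  so R(z) = (1 + 5/9z)/(1 − 4/9z).

Solve |R(x)|<1 on ℝ⁻.
x=-1.79: |R|=0.0031
R=−1: 1+5/9x = −1+4/9x ⇒ -1/9x=2 ⇒ x=2/(-1/9)=-18.0000
Confirm numerically:
  x=-16.502: |R|=0.98003 <1
  x=-15.352: |R|=0.96239 <1
  x=-10.958: |R|=0.86671 <1
  x=-8.417: |R|=0.77541 <1
  x=-18.390: |R|=1.00472 >1
  x=-18.295: |R|=1.00359 >1
So |R|<1 on (-18.0000, 0).

z∈(-18.0000,0).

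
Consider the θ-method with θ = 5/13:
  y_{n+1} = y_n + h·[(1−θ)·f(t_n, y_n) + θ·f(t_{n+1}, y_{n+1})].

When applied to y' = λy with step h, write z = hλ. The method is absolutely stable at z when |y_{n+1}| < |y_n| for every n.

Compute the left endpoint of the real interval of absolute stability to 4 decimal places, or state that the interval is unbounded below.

Set f=λy, z=hλ:
  y_{n+1} = y_n + z·[8/13·y_n + 5/13·y_{n+1}] ⇒ (1 − 5/13z)y_{n+1} = (1 + 8/13z)y_n
  ⇒ R(z) = (1 + 8/13z)/(1 − 5/13z).

Find x<0 with |R(x)|<1.
x=-1.22: |R|=0.1696
R=−1: 1+8/13x = −1+5/13x ⇒ -3/13x=2 ⇒ x=2/(-3/13)=-8.6667
Confirm numerically:
  x=-8.277: |R|=0.97851 <1
  x=-8.119: |R|=0.96934 <1
  x=-8.117: |R|=0.96923 <1
  x=-3.527: |R|=0.49669 <1
  x=-9.108: |R|=1.02262 >1
  x=-9.000: |R|=1.01724 >1
So |R|<1 on (-8.6667, 0).

left endpoint -8.6667.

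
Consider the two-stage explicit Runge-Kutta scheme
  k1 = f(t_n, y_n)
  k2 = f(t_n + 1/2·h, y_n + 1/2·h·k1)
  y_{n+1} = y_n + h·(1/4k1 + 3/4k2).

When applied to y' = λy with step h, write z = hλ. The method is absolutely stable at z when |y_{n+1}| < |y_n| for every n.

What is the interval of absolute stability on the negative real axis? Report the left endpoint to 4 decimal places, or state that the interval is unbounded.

Test eqn y'=λy, z=hλ:
  k1=λy_n ⇒ h·k1=z·y_n;  k2=λ(1+1/2z)y_n ⇒ h·k2=z(1+1/2z)y_n
  y_{n+1}/y_n = 1 + 1/4z + 3/4z(1+1/2z) = 1 + z + 3/8z²
  so R(z) = 1 + z + 3/8z².

Find x<0 with |R(x)|<1.
x=-1.32: |R|=0.3334
R=1: x+3/8x²=0 ⇒ x=−8/3=-2.6667; min R=1−1/(4·3/8)=0.3333>−1
Confirm numerically:
  x=-2.332: |R|=0.70733 <1
  x=-2.271: |R|=0.66304 <1
  x=-2.247: |R|=0.64638 <1
  x=-1.097: |R|=0.35428 <1
  x=-2.942: |R|=1.30376 >1
  x=-2.772: |R|=1.10949 >1
Interval (-2.6667, 0).

z∈(-2.6667,0).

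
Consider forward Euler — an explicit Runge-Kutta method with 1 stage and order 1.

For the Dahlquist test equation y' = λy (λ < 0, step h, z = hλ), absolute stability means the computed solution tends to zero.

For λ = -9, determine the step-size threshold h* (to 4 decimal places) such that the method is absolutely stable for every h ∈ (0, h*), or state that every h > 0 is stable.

(-2.0000,0); λ=-9 ⇒ h* = 0.2222.

Set f=λy, z=hλ:
  order 1, 1-stage ⇒ R(z)=1+z
  (e.g. R(-1.24)=-0.24000, |R|=0.24000)

Boundary: |R(x)|=1, x<0.
x=-1.24: |R|=0.2400
|R(-1.54)|=0.5400 |R(-1.15)|=0.1500 |R(-0.89)|=0.1100
Bisect:
  x_lo=-2.4464 |R|=1.4464  x_hi=-0.0787 |R|=0.9213
  mid=-1.26251 |R|=0.26251 →hi
  mid=-1.85444 |R|=0.85444 →hi
  mid=-2.15040 |R|=1.15040 →lo
  mid=-2.00242 |R|=1.00242 →lo
  mid=-1.92843 |R|=0.92843 →hi
  mid=-1.96542 |R|=0.96542 →hi
  mid=-1.98392 |R|=0.98392 →hi
  mid=-1.99317 |R|=0.99317 →hi
  mid=-1.99779 |R|=0.99779 →hi
  mid=-2.00011 |R|=1.00011 →lo
  ...
  [-2.00011,-1.99996] ⇒ x*=-2.0000
Interval (-2.0000, 0).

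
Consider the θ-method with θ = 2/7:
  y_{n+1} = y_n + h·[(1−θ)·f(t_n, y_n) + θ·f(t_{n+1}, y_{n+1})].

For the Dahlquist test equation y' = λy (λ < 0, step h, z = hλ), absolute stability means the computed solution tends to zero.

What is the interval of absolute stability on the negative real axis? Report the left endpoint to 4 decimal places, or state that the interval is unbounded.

(-4.6667, 0).

With y'=λy (z=hλ):
  y_{n+1} = y_n + z·[5/7·y_n + 2/7·y_{n+1}] ⇒ (1 − 2/7z)y_{n+1} = (1 + 5/7z)y_n
  ⇒ R(z) = (1 + 5/7z)/(1 − 2/7z).

Need |R(x)|<1, x<0.
x=-1.24: |R|=0.0844
R=−1: 1+5/7x = −1+2/7x ⇒ -3/7x=2 ⇒ x=2/(-3/7)=-4.6667
Confirm numerically:
  x=-4.236: |R|=0.91649 <1
  x=-2.107: |R|=0.31523 <1
  x=-1.922: |R|=0.24069 <1
  x=-5.227: |R|=1.09631 >1
  x=-4.993: |R|=1.05764 >1
  x=-4.753: |R|=1.01569 >1
Stable set (-4.6667, 0).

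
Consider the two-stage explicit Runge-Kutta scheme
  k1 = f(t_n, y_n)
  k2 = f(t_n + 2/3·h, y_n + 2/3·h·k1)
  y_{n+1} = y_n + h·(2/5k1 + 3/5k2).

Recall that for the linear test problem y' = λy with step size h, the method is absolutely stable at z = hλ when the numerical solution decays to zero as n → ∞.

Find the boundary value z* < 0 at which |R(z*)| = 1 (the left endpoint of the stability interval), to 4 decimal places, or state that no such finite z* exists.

With y'=λy (z=hλ):
  k1=λy_n ⇒ h·k1=z·y_n;  k2=λ(1+2/3z)y_n ⇒ h·k2=z(1+2/3z)y_n
  y_{n+1}/y_n = 1 + 2/5z + 3/5z(1+2/3z) = 1 + z + 2/5z²
  Hence R(z) = 1 + z + 2/5z².

Solve |R(x)|<1 on ℝ⁻.
x=-0.63: |R|=0.5288
R=1: x+2/5x²=0 ⇒ x=−5/2=-2.5000; min R=1−1/(4·2/5)=0.3750>−1
Confirm numerically:
  x=-1.449: |R|=0.39084 <1
  x=-1.295: |R|=0.37581 <1
  x=-1.268: |R|=0.37513 <1
  x=-3.021: |R|=1.62958 >1
  x=-3.015: |R|=1.62109 >1
  x=-2.732: |R|=1.25353 >1
So |R|<1 on (-2.5000, 0).

left endpoint -2.5000.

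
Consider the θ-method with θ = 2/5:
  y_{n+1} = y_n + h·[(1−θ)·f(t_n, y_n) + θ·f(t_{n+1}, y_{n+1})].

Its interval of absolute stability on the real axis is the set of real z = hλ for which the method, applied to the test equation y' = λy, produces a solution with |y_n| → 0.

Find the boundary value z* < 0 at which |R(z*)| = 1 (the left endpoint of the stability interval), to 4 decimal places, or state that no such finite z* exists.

Test eqn y'=λy, z=hλ:
  y_{n+1} = y_n + z·[3/5·y_n + 2/5·y_{n+1}] ⇒ (1 − 2/5z)y_{n+1} = (1 + 3/5z)y_n
  R(z) = (1 + 3/5z)/(1 − 2/5z).

Need |R(x)|<1, x<0.
x=-1.52: |R|=0.0547
R=−1: 1+3/5x = −1+2/5x ⇒ -1/5x=2 ⇒ x=2/(-1/5)=-10.0000
Confirm numerically:
  x=-9.174: |R|=0.96462 <1
  x=-6.176: |R|=0.77962 <1
  x=-4.260: |R|=0.57544 <1
  x=-10.545: |R|=1.02089 >1
  x=-10.422: |R|=1.01633 >1
  x=-10.153: |R|=1.00605 >1
Interval (-10.0000, 0).

left endpoint -10.0000.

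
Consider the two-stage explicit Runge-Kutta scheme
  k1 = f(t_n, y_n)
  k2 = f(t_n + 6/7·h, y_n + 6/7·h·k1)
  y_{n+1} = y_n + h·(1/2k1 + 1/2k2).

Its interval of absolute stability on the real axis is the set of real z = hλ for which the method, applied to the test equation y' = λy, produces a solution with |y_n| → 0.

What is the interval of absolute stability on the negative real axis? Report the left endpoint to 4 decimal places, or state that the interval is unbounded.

z∈(-2.3333,0).

Test eqn y'=λy, z=hλ:
  k1=λy_n ⇒ h·k1=z·y_n;  k2=λ(1+6/7z)y_n ⇒ h·k2=z(1+6/7z)y_n
  y_{n+1}/y_n = 1 + 1/2z + 1/2z(1+6/7z) = 1 + z + 3/7z²
  Hence R(z) = 1 + z + 3/7z².

Solve |R(x)|<1 on ℝ⁻.
x=-0.98: |R|=0.4316
R=1: x+3/7x²=0 ⇒ x=−7/3=-2.3333; min R=1−1/(4·3/7)=0.4167>−1
Confirm numerically:
  x=-2.106: |R|=0.79482 <1
  x=-1.756: |R|=0.56552 <1
  x=-1.381: |R|=0.43635 <1
  x=-2.861: |R|=1.64699 >1
  x=-2.470: |R|=1.14467 >1
  x=-2.460: |R|=1.13354 >1
Interval (-2.3333, 0).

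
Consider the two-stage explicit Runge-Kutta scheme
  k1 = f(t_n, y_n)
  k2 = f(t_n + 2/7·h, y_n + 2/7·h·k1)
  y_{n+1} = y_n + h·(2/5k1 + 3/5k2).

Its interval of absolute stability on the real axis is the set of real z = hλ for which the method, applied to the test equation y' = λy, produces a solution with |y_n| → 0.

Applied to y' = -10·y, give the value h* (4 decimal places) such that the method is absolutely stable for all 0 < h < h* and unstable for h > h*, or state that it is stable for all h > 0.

(-5.8333,0); λ=-10 ⇒ h* = (35/6)/10 = 0.5833.

On y'=λy, z=hλ:
  k1=λy_n ⇒ h·k1=z·y_n;  k2=λ(1+2/7z)y_n ⇒ h·k2=z(1+2/7z)y_n
  y_{n+1}/y_n = 1 + 2/5z + 3/5z(1+2/7z) = 1 + z + 6/35z²
  ⇒ R(z) = 1 + z + 6/35z².

Solve |R(x)|<1 on ℝ⁻.
x=-1.12: |R|=0.0950
R=1: x+6/35x²=0 ⇒ x=−35/6=-5.8333; min R=1−1/(4·6/35)=-0.4583>−1
Confirm numerically:
  x=-5.235: |R|=0.46304 <1
  x=-4.992: |R|=0.28001 <1
  x=-3.952: |R|=0.27458 <1
  x=-6.144: |R|=1.32721 >1
  x=-5.916: |R|=1.08384 >1
  x=-5.857: |R|=1.02376 >1
So |R|<1 on (-5.8333, 0).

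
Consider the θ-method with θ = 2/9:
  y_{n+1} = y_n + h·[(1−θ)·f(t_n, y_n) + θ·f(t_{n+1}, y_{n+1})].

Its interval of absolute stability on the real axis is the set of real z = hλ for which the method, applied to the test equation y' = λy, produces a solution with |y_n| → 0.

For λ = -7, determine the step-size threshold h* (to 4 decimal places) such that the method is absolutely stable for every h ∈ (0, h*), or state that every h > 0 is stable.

With y'=λy (z=hλ):
  y_{n+1} = y_n + z·[7/9·y_n + 2/9·y_{n+1}] ⇒ (1 − 2/9z)y_{n+1} = (1 + 7/9z)y_n
  ⇒ R(z) = (1 + 7/9z)/(1 − 2/9z).

Need |R(x)|<1, x<0.
x=-1.05: |R|=0.1486
R=−1: 1+7/9x = −1+2/9x ⇒ -5/9x=2 ⇒ x=2/(-5/9)=-3.6000
Confirm numerically:
  x=-3.304: |R|=0.90518 <1
  x=-2.135: |R|=0.44800 <1
  x=-1.800: |R|=0.28571 <1
  x=-4.145: |R|=1.15761 >1
  x=-3.686: |R|=1.02626 >1
Interval (-3.6000, 0).

(-3.6000,0); λ=-7 ⇒ h* = (18/5)/7 = 0.5143.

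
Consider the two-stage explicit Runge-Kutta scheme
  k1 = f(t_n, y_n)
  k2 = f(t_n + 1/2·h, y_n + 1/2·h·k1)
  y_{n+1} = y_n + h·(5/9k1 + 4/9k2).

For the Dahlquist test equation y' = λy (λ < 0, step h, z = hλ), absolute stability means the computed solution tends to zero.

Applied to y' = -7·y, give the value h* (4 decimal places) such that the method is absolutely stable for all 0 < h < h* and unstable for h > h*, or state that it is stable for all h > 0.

(-4.5000,0); λ=-7 ⇒ h* = (9/2)/7 = 0.6429.

Set f=λy, z=hλ:
  k1=λy_n ⇒ h·k1=z·y_n;  k2=λ(1+1/2z)y_n ⇒ h·k2=z(1+1/2z)y_n
  y_{n+1}/y_n = 1 + 5/9z + 4/9z(1+1/2z) = 1 + z + 2/9z²
  ⇒ R(z) = 1 + z + 2/9z².

Need |R(x)|<1, x<0.
x=-1.61: |R|=0.0340
R=1: x+2/9x²=0 ⇒ x=−9/2=-4.5000; min R=1−1/(4·2/9)=-0.1250>−1
Confirm numerically:
  x=-3.909: |R|=0.48662 <1
  x=-3.031: |R|=0.01055 <1
  x=-2.196: |R|=0.12435 <1
  x=-2.125: |R|=0.12153 <1
  x=-5.062: |R|=1.63219 >1
  x=-4.977: |R|=1.52756 >1
So |R|<1 on (-4.5000, 0).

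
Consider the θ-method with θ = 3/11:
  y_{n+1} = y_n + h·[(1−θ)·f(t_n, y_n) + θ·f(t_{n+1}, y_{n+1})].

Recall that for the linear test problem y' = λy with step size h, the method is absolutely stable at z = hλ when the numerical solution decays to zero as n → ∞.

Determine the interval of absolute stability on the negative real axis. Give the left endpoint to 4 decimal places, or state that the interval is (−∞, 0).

With y'=λy (z=hλ):
  y_{n+1} = y_n + z·[8/11·y_n + 3/11·y_{n+1}] ⇒ (1 − 3/11z)y_{n+1} = (1 + 8/11z)y_n
  R(z) = (1 + 8/11z)/(1 − 3/11z).

Boundary: |R(x)|=1, x<0.
x=-1.57: |R|=0.0993
R=−1: 1+8/11x = −1+3/11x ⇒ -5/11x=2 ⇒ x=2/(-5/11)=-4.4000
Confirm numerically:
  x=-4.379: |R|=0.99565 <1
  x=-3.734: |R|=0.85001 <1
  x=-3.371: |R|=0.75631 <1
  x=-2.767: |R|=0.57696 <1
  x=-4.828: |R|=1.08397 >1
  x=-4.781: |R|=1.07517 >1
Interval (-4.4000, 0).

z∈(-4.4000,0).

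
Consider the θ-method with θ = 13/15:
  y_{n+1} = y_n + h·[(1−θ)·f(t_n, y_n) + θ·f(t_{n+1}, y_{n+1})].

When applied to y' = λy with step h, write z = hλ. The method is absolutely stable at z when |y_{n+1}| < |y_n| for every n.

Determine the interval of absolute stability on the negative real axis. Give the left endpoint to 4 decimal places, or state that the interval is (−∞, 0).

With y'=λy (z=hλ):
  y_{n+1} = y_n + z·[2/15·y_n + 13/15·y_{n+1}] ⇒ (1 − 13/15z)y_{n+1} = (1 + 2/15z)y_n
  ⇒ R(z) = (1 + 2/15z)/(1 − 13/15z).

Find x<0 with |R(x)|<1.
x=-1.64: |R|=0.3227
x=-2: |R|=0.2683
x=-10: |R|=0.0345
x=-100: |R|=0.1407
θ=13/15≥1/2 ⇒ |1+2/15x|<|1−13/15x| ∀x<0 ⇒ unbounded interval.

unbounded; (−∞, 0).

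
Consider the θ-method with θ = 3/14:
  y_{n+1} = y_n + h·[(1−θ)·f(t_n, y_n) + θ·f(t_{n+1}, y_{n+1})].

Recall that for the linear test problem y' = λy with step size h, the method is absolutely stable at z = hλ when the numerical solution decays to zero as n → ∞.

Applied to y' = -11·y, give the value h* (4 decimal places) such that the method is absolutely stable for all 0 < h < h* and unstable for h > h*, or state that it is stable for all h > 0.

On y'=λy, z=hλ:
  y_{n+1} = y_n + z·[11/14·y_n + 3/14·y_{n+1}] ⇒ (1 − 3/14z)y_{n+1} = (1 + 11/14z)y_n
  ⇒ R(z) = (1 + 11/14z)/(1 − 3/14z).

Find x<0 with |R(x)|<1.
x=-0.61: |R|=0.4605
R=−1: 1+11/14x = −1+3/14x ⇒ -4/7x=2 ⇒ x=2/(-4/7)=-3.5000
Confirm numerically:
  x=-3.477: |R|=0.99247 <1
  x=-3.358: |R|=0.95281 <1
  x=-2.994: |R|=0.82386 <1
  x=-2.927: |R|=0.79878 <1
  x=-4.008: |R|=1.15616 >1
  x=-3.529: |R|=1.00944 >1
Interval (-3.5000, 0).

(-3.5000,0); λ=-11 ⇒ h* = (7/2)/11 = 0.3182.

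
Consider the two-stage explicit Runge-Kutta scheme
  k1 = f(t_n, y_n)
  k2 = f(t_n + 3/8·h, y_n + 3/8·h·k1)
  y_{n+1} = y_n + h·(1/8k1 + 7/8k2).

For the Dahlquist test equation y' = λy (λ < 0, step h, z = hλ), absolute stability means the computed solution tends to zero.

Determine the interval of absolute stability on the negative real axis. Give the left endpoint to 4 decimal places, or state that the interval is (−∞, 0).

Test eqn y'=λy, z=hλ:
  k1=λy_n ⇒ h·k1=z·y_n;  k2=λ(1+3/8z)y_n ⇒ h·k2=z(1+3/8z)y_n
  y_{n+1}/y_n = 1 + 1/8z + 7/8z(1+3/8z) = 1 + z + 21/64z²
  Hence R(z) = 1 + z + 21/64z².

Solve |R(x)|<1 on ℝ⁻.
x=-1.32: |R|=0.2517
R=1: x+21/64x²=0 ⇒ x=−64/21=-3.0476; min R=1−1/(4·21/64)=0.2381>−1
Confirm numerically:
  x=-3.020: |R|=0.97263 <1
  x=-2.817: |R|=0.78683 <1
  x=-1.943: |R|=0.29575 <1
  x=-1.365: |R|=0.24637 <1
  x=-3.293: |R|=1.26514 >1
  x=-3.277: |R|=1.24665 >1
  x=-3.100: |R|=1.05328 >1
Interval (-3.0476, 0).

z∈(-3.0476,0).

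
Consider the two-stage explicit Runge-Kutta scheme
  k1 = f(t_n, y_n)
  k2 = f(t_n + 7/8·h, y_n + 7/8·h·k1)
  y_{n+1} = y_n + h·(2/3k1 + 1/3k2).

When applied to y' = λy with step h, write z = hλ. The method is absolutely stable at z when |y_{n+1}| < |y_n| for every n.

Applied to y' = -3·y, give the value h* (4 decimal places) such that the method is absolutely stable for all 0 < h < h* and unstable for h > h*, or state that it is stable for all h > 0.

With y'=λy (z=hλ):
  k1=λy_n ⇒ h·k1=z·y_n;  k2=λ(1+7/8z)y_n ⇒ h·k2=z(1+7/8z)y_n
  y_{n+1}/y_n = 1 + 2/3z + 1/3z(1+7/8z) = 1 + z + 7/24z²
  so R(z) = 1 + z + 7/24z².

Boundary: |R(x)|=1, x<0.
x=-0.85: |R|=0.3607
R=1: x+7/24x²=0 ⇒ x=−24/7=-3.4286; min R=1−1/(4·7/24)=0.1429>−1
Confirm numerically:
  x=-3.333: |R|=0.90709 <1
  x=-3.293: |R|=0.86979 <1
  x=-1.907: |R|=0.15369 <1
  x=-1.634: |R|=0.14474 <1
  x=-3.783: |R|=1.39107 >1
  x=-3.737: |R|=1.33617 >1
Stable set (-3.4286, 0).

(-3.4286,0); λ=-3 ⇒ h* = (24/7)/3 = 1.1429.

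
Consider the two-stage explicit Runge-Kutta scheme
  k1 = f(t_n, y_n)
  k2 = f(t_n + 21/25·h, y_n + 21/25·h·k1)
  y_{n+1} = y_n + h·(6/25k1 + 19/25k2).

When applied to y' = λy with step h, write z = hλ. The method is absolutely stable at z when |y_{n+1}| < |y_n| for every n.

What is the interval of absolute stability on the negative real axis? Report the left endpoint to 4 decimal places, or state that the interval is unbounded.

Test eqn y'=λy, z=hλ:
  k1=λy_n ⇒ h·k1=z·y_n;  k2=λ(1+21/25z)y_n ⇒ h·k2=z(1+21/25z)y_n
  y_{n+1}/y_n = 1 + 6/25z + 19/25z(1+21/25z) = 1 + z + 399/625z²
  so R(z) = 1 + z + 399/625z².

Boundary: |R(x)|=1, x<0.
x=-0.72: |R|=0.6109
R=1: x+399/625x²=0 ⇒ x=−625/399=-1.5664; min R=1−1/(4·399/625)=0.6084>−1
Confirm numerically:
  x=-1.507: |R|=0.94284 <1
  x=-1.442: |R|=0.88547 <1
  x=-0.993: |R|=0.63649 <1
  x=-2.026: |R|=1.59443 >1
  x=-1.967: |R|=1.50303 >1
  x=-1.751: |R|=1.20634 >1
Stable set (-1.5664, 0).

(-1.5664, 0).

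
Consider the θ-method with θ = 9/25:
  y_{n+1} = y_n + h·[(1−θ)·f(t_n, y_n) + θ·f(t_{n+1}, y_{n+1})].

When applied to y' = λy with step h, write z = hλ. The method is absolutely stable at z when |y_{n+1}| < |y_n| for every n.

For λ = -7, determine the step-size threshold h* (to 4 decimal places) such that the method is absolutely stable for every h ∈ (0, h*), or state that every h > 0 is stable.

With y'=λy (z=hλ):
  y_{n+1} = y_n + z·[16/25·y_n + 9/25·y_{n+1}] ⇒ (1 − 9/25z)y_{n+1} = (1 + 16/25z)y_n
  R(z) = (1 + 16/25z)/(1 − 9/25z).

Need |R(x)|<1, x<0.
x=-0.98: |R|=0.2756
R=−1: 1+16/25x = −1+9/25x ⇒ -7/25x=2 ⇒ x=2/(-7/25)=-7.1429
Confirm numerically:
  x=-4.720: |R|=0.74867 <1
  x=-4.536: |R|=0.72278 <1
  x=-4.178: |R|=0.66848 <1
  x=-7.486: |R|=1.02600 >1
  x=-7.318: |R|=1.01349 >1
  x=-7.180: |R|=1.00290 >1
Interval (-7.1429, 0).

(-7.1429,0); λ=-7 ⇒ h* = (50/7)/7 = 1.0204.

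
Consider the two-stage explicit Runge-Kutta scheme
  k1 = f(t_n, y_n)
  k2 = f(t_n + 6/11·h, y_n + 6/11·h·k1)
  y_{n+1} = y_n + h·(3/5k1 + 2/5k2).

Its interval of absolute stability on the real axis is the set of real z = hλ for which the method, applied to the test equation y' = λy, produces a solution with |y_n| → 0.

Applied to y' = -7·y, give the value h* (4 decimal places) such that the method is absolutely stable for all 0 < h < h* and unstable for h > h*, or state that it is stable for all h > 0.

With y'=λy (z=hλ):
  k1=λy_n ⇒ h·k1=z·y_n;  k2=λ(1+6/11z)y_n ⇒ h·k2=z(1+6/11z)y_n
  y_{n+1}/y_n = 1 + 3/5z + 2/5z(1+6/11z) = 1 + z + 12/55z²
  R(z) = 1 + z + 12/55z².

Need |R(x)|<1, x<0.
x=-0.84: |R|=0.3139
R=1: x+12/55x²=0 ⇒ x=−55/12=-4.5833; min R=1−1/(4·12/55)=-0.1458>−1
Confirm numerically:
  x=-3.528: |R|=0.18766 <1
  x=-3.237: |R|=0.04915 <1
  x=-2.869: |R|=0.07311 <1
  x=-2.502: |R|=0.13618 <1
  x=-4.879: |R|=1.31474 >1
  x=-4.666: |R|=1.08416 >1
Interval (-4.5833, 0).

(-4.5833,0); λ=-7 ⇒ h* = (55/12)/7 = 0.6548.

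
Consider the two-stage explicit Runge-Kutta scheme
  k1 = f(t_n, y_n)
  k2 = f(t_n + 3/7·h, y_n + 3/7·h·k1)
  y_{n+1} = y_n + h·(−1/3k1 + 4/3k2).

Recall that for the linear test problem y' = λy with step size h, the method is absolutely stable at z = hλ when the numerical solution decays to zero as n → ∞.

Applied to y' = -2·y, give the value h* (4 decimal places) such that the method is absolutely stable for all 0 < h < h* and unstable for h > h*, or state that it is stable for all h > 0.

Test eqn y'=λy, z=hλ:
  k1=λy_n ⇒ h·k1=z·y_n;  k2=λ(1+3/7z)y_n ⇒ h·k2=z(1+3/7z)y_n
  y_{n+1}/y_n = 1 − 1/3z + 4/3z(1+3/7z) = 1 + z + 4/7z²
  so R(z) = 1 + z + 4/7z².

Find x<0 with |R(x)|<1.
x=-1.13: |R|=0.5997
R=1: x+4/7x²=0 ⇒ x=−7/4=-1.7500; min R=1−1/(4·4/7)=0.5625>−1
Confirm numerically:
  x=-1.715: |R|=0.96570 <1
  x=-1.680: |R|=0.93280 <1
  x=-0.886: |R|=0.56257 <1
  x=-0.754: |R|=0.57087 <1
  x=-2.233: |R|=1.61631 >1
  x=-2.199: |R|=1.56420 >1
Interval (-1.7500, 0).

(-1.7500,0); λ=-2 ⇒ h* = (7/4)/2 = 0.8750.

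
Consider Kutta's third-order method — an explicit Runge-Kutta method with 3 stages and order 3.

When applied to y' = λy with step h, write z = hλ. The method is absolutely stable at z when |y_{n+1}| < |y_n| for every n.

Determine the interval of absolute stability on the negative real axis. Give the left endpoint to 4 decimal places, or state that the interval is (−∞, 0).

Set f=λy, z=hλ:
  order 3, 3-stage ⇒ R(z)=1+z+z^2/2+z^3/6
  (e.g. R(-1.78)=-0.13576, |R|=0.13576)

Need |R(x)|<1, x<0.
x=-1.78: |R|=0.1358
|R(-1.19)|=0.2372 |R(-0.86)|=0.4038 |R(-0.64)|=0.5211
Bisect:
  x_lo=-2.9523 |R|=1.8829  x_hi=-0.3419 |R|=0.7099
  mid=-1.64710 |R|=0.03538 →hi
  mid=-2.29968 |R|=0.68241 →hi
  mid=-2.62597 |R|=1.19611 →lo
  mid=-2.46283 |R|=0.91979 →hi
  mid=-2.54440 |R|=1.05281 →lo
  mid=-2.50361 |R|=0.98505 →hi
  mid=-2.52401 |R|=1.01861 →lo
  mid=-2.51381 |R|=1.00175 →lo
  mid=-2.50871 |R|=0.99338 →hi
  mid=-2.51126 |R|=0.99756 →hi
  ...
  [-2.51285,-2.51270] ⇒ x*=-2.5127
Stable set (-2.5127, 0).

z∈(-2.5127,0).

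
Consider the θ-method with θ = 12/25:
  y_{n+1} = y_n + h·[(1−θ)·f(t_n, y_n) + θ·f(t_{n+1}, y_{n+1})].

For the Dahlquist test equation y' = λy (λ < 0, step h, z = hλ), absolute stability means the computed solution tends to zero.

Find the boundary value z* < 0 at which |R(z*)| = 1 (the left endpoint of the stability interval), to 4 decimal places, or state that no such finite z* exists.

z* = -50.0000.

Set f=λy, z=hλ:
  y_{n+1} = y_n + z·[13/25·y_n + 12/25·y_{n+1}] ⇒ (1 − 12/25z)y_{n+1} = (1 + 13/25z)y_n
  ⇒ R(z) = (1 + 13/25z)/(1 − 12/25z).

Solve |R(x)|<1 on ℝ⁻.
x=-0.54: |R|=0.5712
R=−1: 1+13/25x = −1+12/25x ⇒ -1/25x=2 ⇒ x=2/(-1/25)=-50.0000
Confirm numerically:
  x=-31.431: |R|=0.95383 <1
  x=-23.280: |R|=0.91221 <1
  x=-21.817: |R|=0.90173 <1
  x=-50.454: |R|=1.00072 >1
  x=-50.307: |R|=1.00049 >1
  x=-50.024: |R|=1.00004 >1
Interval (-50.0000, 0).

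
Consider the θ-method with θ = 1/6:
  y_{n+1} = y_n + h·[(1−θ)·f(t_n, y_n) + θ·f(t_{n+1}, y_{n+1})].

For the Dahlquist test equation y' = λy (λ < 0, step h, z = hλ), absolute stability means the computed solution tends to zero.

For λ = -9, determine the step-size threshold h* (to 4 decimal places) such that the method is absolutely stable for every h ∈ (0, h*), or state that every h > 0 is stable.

(-3.0000,0); λ=-9 ⇒ h* = (3)/9 = 0.3333.

With y'=λy (z=hλ):
  y_{n+1} = y_n + z·[5/6·y_n + 1/6·y_{n+1}] ⇒ (1 − 1/6z)y_{n+1} = (1 + 5/6z)y_n
  R(z) = (1 + 5/6z)/(1 − 1/6z).

Need |R(x)|<1, x<0.
x=-0.38: |R|=0.6426
R=−1: 1+5/6x = −1+1/6x ⇒ -2/3x=2 ⇒ x=2/(-2/3)=-3.0000
Confirm numerically:
  x=-2.755: |R|=0.88806 <1
  x=-2.220: |R|=0.62044 <1
  x=-1.758: |R|=0.35963 <1
  x=-1.267: |R|=0.04610 <1
  x=-3.496: |R|=1.20893 >1
  x=-3.138: |R|=1.06041 >1
  x=-3.110: |R|=1.04830 >1
Stable set (-3.0000, 0).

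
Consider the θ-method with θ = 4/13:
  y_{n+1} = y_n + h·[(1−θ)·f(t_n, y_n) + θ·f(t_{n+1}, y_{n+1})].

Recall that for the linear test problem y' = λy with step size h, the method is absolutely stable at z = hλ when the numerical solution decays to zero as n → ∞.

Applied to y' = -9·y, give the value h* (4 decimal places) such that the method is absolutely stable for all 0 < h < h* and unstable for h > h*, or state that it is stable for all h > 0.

With y'=λy (z=hλ):
  y_{n+1} = y_n + z·[9/13·y_n + 4/13·y_{n+1}] ⇒ (1 − 4/13z)y_{n+1} = (1 + 9/13z)y_n
  ⇒ R(z) = (1 + 9/13z)/(1 − 4/13z).

Solve |R(x)|<1 on ℝ⁻.
x=-1.25: |R|=0.0972
R=−1: 1+9/13x = −1+4/13x ⇒ -5/13x=2 ⇒ x=2/(-5/13)=-5.2000
Confirm numerically:
  x=-4.422: |R|=0.87324 <1
  x=-4.296: |R|=0.85025 <1
  x=-4.152: |R|=0.82302 <1
  x=-3.267: |R|=0.62924 <1
  x=-5.307: |R|=1.01563 >1
  x=-5.231: |R|=1.00457 >1
Interval (-5.2000, 0).

(-5.2000,0); λ=-9 ⇒ h* = (26/5)/9 = 0.5778.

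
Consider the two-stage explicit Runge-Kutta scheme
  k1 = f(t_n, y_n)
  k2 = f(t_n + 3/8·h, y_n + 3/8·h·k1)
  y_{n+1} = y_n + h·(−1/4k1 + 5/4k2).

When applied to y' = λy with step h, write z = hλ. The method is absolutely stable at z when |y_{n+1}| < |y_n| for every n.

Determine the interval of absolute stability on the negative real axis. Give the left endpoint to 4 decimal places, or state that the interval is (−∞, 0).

(-2.1333, 0).

With y'=λy (z=hλ):
  k1=λy_n ⇒ h·k1=z·y_n;  k2=λ(1+3/8z)y_n ⇒ h·k2=z(1+3/8z)y_n
  y_{n+1}/y_n = 1 − 1/4z + 5/4z(1+3/8z) = 1 + z + 15/32z²
  so R(z) = 1 + z + 15/32z².

Solve |R(x)|<1 on ℝ⁻.
x=-0.69: |R|=0.5332
R=1: x+15/32x²=0 ⇒ x=−32/15=-2.1333; min R=1−1/(4·15/32)=0.4667>−1
Confirm numerically:
  x=-1.758: |R|=0.69070 <1
  x=-1.666: |R|=0.63504 <1
  x=-1.460: |R|=0.53919 <1
  x=-1.053: |R|=0.46675 <1
  x=-2.450: |R|=1.36367 >1
  x=-2.413: |R|=1.31633 >1
Stable set (-2.1333, 0).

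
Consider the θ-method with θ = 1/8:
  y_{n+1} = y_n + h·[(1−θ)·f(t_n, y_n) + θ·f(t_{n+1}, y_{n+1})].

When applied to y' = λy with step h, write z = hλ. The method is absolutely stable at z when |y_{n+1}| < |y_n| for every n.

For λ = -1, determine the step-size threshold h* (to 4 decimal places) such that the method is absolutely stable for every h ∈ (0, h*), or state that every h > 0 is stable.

Set f=λy, z=hλ:
  y_{n+1} = y_n + z·[7/8·y_n + 1/8·y_{n+1}] ⇒ (1 − 1/8z)y_{n+1} = (1 + 7/8z)y_n
  Hence R(z) = (1 + 7/8z)/(1 − 1/8z).

Solve |R(x)|<1 on ℝ⁻.
x=-1.12: |R|=0.0175
R=−1: 1+7/8x = −1+1/8x ⇒ -3/4x=2 ⇒ x=2/(-3/4)=-2.6667
Confirm numerically:
  x=-2.211: |R|=0.73225 <1
  x=-1.563: |R|=0.30754 <1
  x=-1.526: |R|=0.28155 <1
  x=-3.210: |R|=1.29081 >1
  x=-3.188: |R|=1.27959 >1
  x=-2.913: |R|=1.13543 >1
So |R|<1 on (-2.6667, 0).

(-2.6667,0); λ=-1 ⇒ h* = (8/3)/1 = 2.6667.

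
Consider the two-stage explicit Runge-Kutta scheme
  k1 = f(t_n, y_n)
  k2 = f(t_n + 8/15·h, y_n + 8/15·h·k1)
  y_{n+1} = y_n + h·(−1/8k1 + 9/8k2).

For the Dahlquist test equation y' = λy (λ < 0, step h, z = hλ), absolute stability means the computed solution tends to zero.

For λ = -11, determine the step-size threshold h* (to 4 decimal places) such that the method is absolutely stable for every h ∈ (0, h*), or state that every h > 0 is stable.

(-1.6667,0); λ=-11 ⇒ h* = (5/3)/11 = 0.1515.

With y'=λy (z=hλ):
  k1=λy_n ⇒ h·k1=z·y_n;  k2=λ(1+8/15z)y_n ⇒ h·k2=z(1+8/15z)y_n
  y_{n+1}/y_n = 1 − 1/8z + 9/8z(1+8/15z) = 1 + z + 3/5z²
  so R(z) = 1 + z + 3/5z².

Boundary: |R(x)|=1, x<0.
x=-1.76: |R|=1.0986
R=1: x+3/5x²=0 ⇒ x=−5/3=-1.6667; min R=1−1/(4·3/5)=0.5833>−1
Confirm numerically:
  x=-1.399: |R|=0.77532 <1
  x=-1.379: |R|=0.76198 <1
  x=-1.081: |R|=0.62014 <1
  x=-0.956: |R|=0.59236 <1
  x=-2.093: |R|=1.53539 >1
  x=-2.027: |R|=1.43824 >1
Interval (-1.6667, 0).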